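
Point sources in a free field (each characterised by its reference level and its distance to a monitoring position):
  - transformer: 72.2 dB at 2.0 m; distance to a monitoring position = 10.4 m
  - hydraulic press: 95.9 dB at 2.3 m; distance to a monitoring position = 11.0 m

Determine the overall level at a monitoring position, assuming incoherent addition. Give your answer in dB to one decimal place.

82.3 dB

Propagate each source to the receiver with L = L_ref − 20·log₁₀(r/r_ref), then add intensities.
transformer: 72.2 − 20·log₁₀(10.4/2.0) = 72.2 − 14.32 = 57.88 dB.
hydraulic press: 95.9 − 20·log₁₀(11.0/2.3) = 95.9 − 13.59 = 82.31 dB.
Σ 10^(L/10) = 1.707e+08 → L_total = 10·log₁₀(1.707e+08) = 82.32 dB.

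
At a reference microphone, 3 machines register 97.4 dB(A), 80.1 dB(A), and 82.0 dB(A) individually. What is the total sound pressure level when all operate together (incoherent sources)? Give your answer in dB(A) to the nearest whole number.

98 dB(A)

For uncorrelated sources the intensities add, so convert each level to linear form, sum, and take 10·log₁₀ of the total.
Σ 10^(L/10) = 10^(97.4/10) + 10^(80.1/10) + 10^(82.0/10) = 5.756e+09.
L_total = 10·log₁₀(5.756e+09) = 97.60 dB(A).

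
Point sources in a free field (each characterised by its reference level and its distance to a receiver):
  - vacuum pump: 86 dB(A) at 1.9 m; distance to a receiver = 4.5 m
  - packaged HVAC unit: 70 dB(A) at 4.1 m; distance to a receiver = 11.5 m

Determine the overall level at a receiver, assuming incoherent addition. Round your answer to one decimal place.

Propagate each source to the receiver with L = L_ref − 20·log₁₀(r/r_ref), then add intensities.
vacuum pump: 86 − 20·log₁₀(4.5/1.9) = 86 − 7.49 = 78.51 dB(A).
packaged HVAC unit: 70 − 20·log₁₀(11.5/4.1) = 70 − 8.96 = 61.04 dB(A).
Σ 10^(L/10) = 7.224e+07 → L_total = 10·log₁₀(7.224e+07) = 78.59 dB(A).

78.6 dB(A)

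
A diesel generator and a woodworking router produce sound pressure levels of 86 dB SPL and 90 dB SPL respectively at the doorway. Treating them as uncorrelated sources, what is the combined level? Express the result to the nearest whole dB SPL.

For uncorrelated sources the intensities add, so convert each level to linear form, sum, and take 10·log₁₀ of the total.
Σ 10^(L/10) = 10^(86/10) + 10^(90/10) = 1.398e+09.
L_total = 10·log₁₀(1.398e+09) = 91.46 dB SPL.

91 dB SPL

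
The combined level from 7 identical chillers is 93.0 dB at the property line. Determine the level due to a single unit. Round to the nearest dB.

85 dB

For N identical incoherent sources L_total = L₁ + 10·log₁₀ N, so L₁ = 93.0 − 10·log₁₀(7) = 93.0 − 8.451.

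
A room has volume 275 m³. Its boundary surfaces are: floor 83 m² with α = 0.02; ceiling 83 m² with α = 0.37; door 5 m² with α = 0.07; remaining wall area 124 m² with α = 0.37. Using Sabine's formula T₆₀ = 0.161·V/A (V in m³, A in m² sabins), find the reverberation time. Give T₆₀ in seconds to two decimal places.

0.56 s

Total absorption A = 83·0.02 + 83·0.37 + 5·0.07 + 124·0.37 = 78.60 m² sabins.
T₆₀ = 0.161 × 275 / 78.60 = 0.563 s.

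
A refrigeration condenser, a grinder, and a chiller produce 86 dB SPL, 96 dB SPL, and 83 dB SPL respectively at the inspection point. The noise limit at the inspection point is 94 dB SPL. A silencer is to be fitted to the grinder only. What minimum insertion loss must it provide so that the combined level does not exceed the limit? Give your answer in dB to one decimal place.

Fixed contribution from the other sources: Σ 10^(L/10) = 10^(86/10) + 10^(83/10) = 5.976e+08 (87.76 dB SPL).
The limit corresponds to 10^(94/10) = 2.512e+09; subtracting the fixed part leaves 1.914e+09 for the grinder, i.e. 92.82 dB SPL.
So the grinder must be reduced from 96 to 92.82 dB SPL: IL = 3.18 dB.

3.2 dB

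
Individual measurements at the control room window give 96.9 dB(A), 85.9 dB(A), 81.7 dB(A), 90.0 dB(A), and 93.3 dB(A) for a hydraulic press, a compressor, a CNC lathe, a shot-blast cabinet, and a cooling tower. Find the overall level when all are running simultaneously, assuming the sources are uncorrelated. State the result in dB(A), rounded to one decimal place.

Incoherent sources combine by intensity addition: L_total = 10·log₁₀(Σ 10^(L_i/10)).
Σ 10^(L/10) = 10^(96.9/10) + 10^(85.9/10) + 10^(81.7/10) + 10^(90.0/10) + 10^(93.3/10) = 8.573e+09.
L_total = 10·log₁₀(8.573e+09) = 99.33 dB(A).

99.3 dB(A)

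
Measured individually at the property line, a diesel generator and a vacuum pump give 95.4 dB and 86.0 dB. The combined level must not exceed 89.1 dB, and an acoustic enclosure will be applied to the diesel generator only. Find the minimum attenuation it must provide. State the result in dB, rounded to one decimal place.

Everything except the diesel generator sums to 10^(86.0/10) = 3.981e+08 in linear terms, 86.00 dB.
The limit corresponds to 10^(89.1/10) = 8.128e+08; subtracting the fixed part leaves 4.147e+08 for the diesel generator, i.e. 86.18 dB.
Required insertion loss = 95.4 − 86.18 = 9.22 dB.

9.2 dB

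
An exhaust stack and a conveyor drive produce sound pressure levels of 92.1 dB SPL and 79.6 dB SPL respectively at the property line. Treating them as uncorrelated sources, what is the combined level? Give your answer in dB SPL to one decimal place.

Incoherent sources combine by intensity addition: L_total = 10·log₁₀(Σ 10^(L_i/10)).
Σ 10^(L/10) = 10^(92.1/10) + 10^(79.6/10) = 1.713e+09.
L_total = 10·log₁₀(1.713e+09) = 92.34 dB SPL.

92.3 dB SPL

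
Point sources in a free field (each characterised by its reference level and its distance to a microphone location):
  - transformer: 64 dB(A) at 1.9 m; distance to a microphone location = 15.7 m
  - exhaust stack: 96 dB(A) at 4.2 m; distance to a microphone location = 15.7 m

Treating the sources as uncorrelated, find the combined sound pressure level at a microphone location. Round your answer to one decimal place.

84.5 dB(A)

Propagate each source to the receiver with L = L_ref − 20·log₁₀(r/r_ref), then add intensities.
transformer: 64 − 20·log₁₀(15.7/1.9) = 64 − 18.34 = 45.66 dB(A).
exhaust stack: 96 − 20·log₁₀(15.7/4.2) = 96 − 11.45 = 84.55 dB(A).
Σ 10^(L/10) = 2.849e+08 → L_total = 10·log₁₀(2.849e+08) = 84.55 dB(A).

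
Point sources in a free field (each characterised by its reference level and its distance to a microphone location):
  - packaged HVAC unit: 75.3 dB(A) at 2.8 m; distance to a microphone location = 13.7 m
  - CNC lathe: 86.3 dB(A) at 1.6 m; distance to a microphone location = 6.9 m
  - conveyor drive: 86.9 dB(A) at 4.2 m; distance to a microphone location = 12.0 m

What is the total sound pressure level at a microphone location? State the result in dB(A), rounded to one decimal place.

Apply inverse-square spreading to bring every level to the receiver, then sum 10^(L/10).
packaged HVAC unit: 75.3 − 20·log₁₀(13.7/2.8) = 75.3 − 13.79 = 61.51 dB(A).
CNC lathe: 86.3 − 20·log₁₀(6.9/1.6) = 86.3 − 12.69 = 73.61 dB(A).
conveyor drive: 86.9 − 20·log₁₀(12.0/4.2) = 86.9 − 9.12 = 77.78 dB(A).
Σ 10^(L/10) = 8.435e+07 → L_total = 10·log₁₀(8.435e+07) = 79.26 dB(A).

79.3 dB(A)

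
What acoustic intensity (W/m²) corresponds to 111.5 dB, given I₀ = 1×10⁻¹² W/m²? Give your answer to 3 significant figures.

L = 10·log₁₀(I/I₀) ⇒ I = I₀·10^(L/10) = 10⁻¹² × 10^11.15.

0.141 W/m²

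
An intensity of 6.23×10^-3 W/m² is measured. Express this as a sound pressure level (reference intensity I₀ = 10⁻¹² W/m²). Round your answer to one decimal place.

I/I₀ = 6.23×10^-3/10⁻¹² = 6.23×10^9, and L = 10·log₁₀(I/I₀).
L = 10·(0.7945 + 9) = 97.94 dB.

97.9 dB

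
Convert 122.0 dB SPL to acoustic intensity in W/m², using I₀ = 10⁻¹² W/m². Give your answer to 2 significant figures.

I/I₀ = 10^(122.0/10) = 1.585e+12, so I = 1.585e+12 × 10⁻¹² W/m².

1.6 W/m²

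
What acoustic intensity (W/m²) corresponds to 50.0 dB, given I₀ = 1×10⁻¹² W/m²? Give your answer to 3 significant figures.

I = I₀·10^(L/10) = 10⁻¹² × 10^(50.0/10) = 10^(-7.000).

1.00e-07 W/m²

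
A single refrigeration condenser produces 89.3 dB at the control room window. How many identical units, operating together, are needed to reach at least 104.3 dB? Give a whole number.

32

The shortfall is 104.3 − 89.3 = 15.0 dB, and N units add 10·log₁₀ N, so need 10·log₁₀ N ≥ 15.0.
N ≥ 10^(15.0/10) = 31.623, so N = 32.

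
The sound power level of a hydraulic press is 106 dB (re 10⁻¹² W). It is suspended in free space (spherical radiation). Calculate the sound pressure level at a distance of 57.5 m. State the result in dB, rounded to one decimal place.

59.8 dB

Free-field spherical radiation: L_p = L_w − 10·log₁₀(4π·r²), r = 57.5 m.
4π·r² = 4.155e+04 m², 10·log₁₀ of that is 46.185 dB.
L_p = 106 − 46.185 = 59.81 dB.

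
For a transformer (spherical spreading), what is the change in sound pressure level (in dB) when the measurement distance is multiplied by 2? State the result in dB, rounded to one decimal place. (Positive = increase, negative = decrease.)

-6.0 dB

With spherical spreading the level changes by −20·log₁₀(r₂/r₁).
ΔL = −20·log₁₀(2) = -6.02 dB.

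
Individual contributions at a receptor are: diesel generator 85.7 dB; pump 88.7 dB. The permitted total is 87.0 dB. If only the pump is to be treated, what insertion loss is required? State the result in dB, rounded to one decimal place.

7.6 dB

Fixed contribution from the other source: Σ 10^(L/10) = 10^(85.7/10) = 3.715e+08 (85.70 dB).
To meet 87.0 dB overall, the treated pump may contribute at most 10^(87.0/10) − 3.715e+08 = 1.297e+08, i.e. 81.13 dB.
Required insertion loss = 88.7 − 81.13 = 7.57 dB.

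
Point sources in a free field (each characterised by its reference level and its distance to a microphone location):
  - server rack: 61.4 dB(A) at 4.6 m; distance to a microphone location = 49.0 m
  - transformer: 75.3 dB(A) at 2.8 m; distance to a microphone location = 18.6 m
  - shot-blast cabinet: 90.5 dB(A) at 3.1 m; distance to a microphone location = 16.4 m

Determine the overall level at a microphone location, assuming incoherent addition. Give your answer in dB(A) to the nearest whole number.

First find each source's level at the receiver (point-source: −20·log₁₀(r/r_ref)), then combine on an intensity basis.
server rack: 61.4 − 20·log₁₀(49.0/4.6) = 61.4 − 20.55 = 40.85 dB(A).
transformer: 75.3 − 20·log₁₀(18.6/2.8) = 75.3 − 16.45 = 58.85 dB(A).
shot-blast cabinet: 90.5 − 20·log₁₀(16.4/3.1) = 90.5 − 14.47 = 76.03 dB(A).
Σ 10^(L/10) = 4.087e+07 → L_total = 10·log₁₀(4.087e+07) = 76.11 dB(A).

76 dB(A)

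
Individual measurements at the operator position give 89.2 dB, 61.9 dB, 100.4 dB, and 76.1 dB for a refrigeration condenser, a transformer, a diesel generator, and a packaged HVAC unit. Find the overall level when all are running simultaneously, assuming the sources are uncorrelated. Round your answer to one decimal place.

100.7 dB

Incoherent sources combine by intensity addition: L_total = 10·log₁₀(Σ 10^(L_i/10)).
Σ 10^(L/10) = 10^(89.2/10) + 10^(61.9/10) + 10^(100.4/10) + 10^(76.1/10) = 1.184e+10.
L_total = 10·log₁₀(1.184e+10) = 100.73 dB.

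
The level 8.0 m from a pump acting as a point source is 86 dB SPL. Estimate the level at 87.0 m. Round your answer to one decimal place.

65.3 dB SPL

Spherical spreading from a point source gives a 20·log₁₀(r₂/r₁) drop.
L₂ = 86 − 20·log₁₀(87.0/8.0) = 86 − 20.729 = 65.27 dB SPL.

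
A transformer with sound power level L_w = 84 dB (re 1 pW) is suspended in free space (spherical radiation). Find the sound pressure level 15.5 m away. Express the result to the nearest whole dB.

The power spreads over a sphere of area 4π·r², so L_p = L_w − 10·log₁₀(4π·r²).
4π·r² = 3019 m², 10·log₁₀ of that is 34.799 dB.
L_p = 84 − 34.799 = 49.20 dB.

49 dB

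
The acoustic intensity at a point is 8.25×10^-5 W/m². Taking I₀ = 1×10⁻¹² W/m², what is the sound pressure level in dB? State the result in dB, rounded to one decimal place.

79.2 dB

I/I₀ = 8.25×10^-5/10⁻¹² = 8.25×10^7, and L = 10·log₁₀(I/I₀).
L = 10·(0.9165 + 7) = 79.16 dB.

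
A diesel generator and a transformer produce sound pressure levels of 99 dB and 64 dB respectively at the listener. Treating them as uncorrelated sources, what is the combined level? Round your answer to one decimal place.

99.0 dB

Incoherent sources combine by intensity addition: L_total = 10·log₁₀(Σ 10^(L_i/10)).
Σ 10^(L/10) = 10^(99/10) + 10^(64/10) = 7.946e+09.
L_total = 10·log₁₀(7.946e+09) = 99.00 dB.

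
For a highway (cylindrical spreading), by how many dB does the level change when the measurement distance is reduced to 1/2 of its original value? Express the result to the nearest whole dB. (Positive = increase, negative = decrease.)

A line source loses 3 dB per doubling of distance; generally ΔL = −10·log₁₀(r₂/r₁).
ΔL = −10·log₁₀(0.5) = +3.01 dB.

+3 dB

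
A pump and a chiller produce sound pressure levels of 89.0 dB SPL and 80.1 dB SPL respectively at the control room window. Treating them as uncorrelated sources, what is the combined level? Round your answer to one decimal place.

89.5 dB SPL

For uncorrelated sources the intensities add, so convert each level to linear form, sum, and take 10·log₁₀ of the total.
Σ 10^(L/10) = 10^(89.0/10) + 10^(80.1/10) = 8.967e+08.
L_total = 10·log₁₀(8.967e+08) = 89.53 dB SPL.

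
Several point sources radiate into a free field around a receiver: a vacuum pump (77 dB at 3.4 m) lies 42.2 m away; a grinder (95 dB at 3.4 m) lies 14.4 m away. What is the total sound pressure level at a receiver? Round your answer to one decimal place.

Apply inverse-square spreading to bring every level to the receiver, then sum 10^(L/10).
vacuum pump: 77 − 20·log₁₀(42.2/3.4) = 77 − 21.88 = 55.12 dB.
grinder: 95 − 20·log₁₀(14.4/3.4) = 95 − 12.54 = 82.46 dB.
Σ 10^(L/10) = 1.766e+08 → L_total = 10·log₁₀(1.766e+08) = 82.47 dB.

82.5 dB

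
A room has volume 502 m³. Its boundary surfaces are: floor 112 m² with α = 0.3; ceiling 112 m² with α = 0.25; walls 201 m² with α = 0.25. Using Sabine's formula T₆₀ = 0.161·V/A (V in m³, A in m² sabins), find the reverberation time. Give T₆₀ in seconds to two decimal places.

A = Σ Sᵢαᵢ = 112·0.3 + 112·0.25 + 201·0.25 = 111.85 m².
T₆₀ = 0.161·V/A = 0.161·502/111.85 = 0.723 s.

0.72 s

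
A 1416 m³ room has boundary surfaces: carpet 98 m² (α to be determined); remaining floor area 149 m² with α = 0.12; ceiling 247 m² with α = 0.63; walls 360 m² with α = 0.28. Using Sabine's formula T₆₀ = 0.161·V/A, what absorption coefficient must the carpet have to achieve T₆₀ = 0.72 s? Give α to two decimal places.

A = 0.161·V/T₆₀ = 0.161·1416/0.72 = 316.63 m² sabins.
Absorption from the other surfaces = 149·0.12 + 247·0.63 + 360·0.28 = 274.29 m², so the carpet must supply 42.34 m² over 98 m².
α = 42.34/98 = 0.432.

0.43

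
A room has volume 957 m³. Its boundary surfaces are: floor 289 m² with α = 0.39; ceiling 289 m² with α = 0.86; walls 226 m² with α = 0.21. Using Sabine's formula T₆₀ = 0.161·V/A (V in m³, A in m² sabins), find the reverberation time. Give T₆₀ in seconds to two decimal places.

Summing Sᵢαᵢ: 289·0.39 + 289·0.86 + 226·0.21 = 408.71 m².
T₆₀ = 0.161·V/A = 0.161·957/408.71 = 0.377 s.

0.38 s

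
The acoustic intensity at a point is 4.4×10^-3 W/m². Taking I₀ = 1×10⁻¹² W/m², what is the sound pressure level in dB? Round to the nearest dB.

96 dB

L = 10·log₁₀(I/I₀) = 10·log₁₀(4.4×10^-3/10⁻¹²) = 10·log₁₀(4.4×10^9).
L = 10·(0.6435 + 9) = 96.43 dB.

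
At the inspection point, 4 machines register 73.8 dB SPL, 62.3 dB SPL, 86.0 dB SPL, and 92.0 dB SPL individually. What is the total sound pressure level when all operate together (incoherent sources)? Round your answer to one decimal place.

93.0 dB SPL

Incoherent sources combine by intensity addition: L_total = 10·log₁₀(Σ 10^(L_i/10)).
Σ 10^(L/10) = 10^(73.8/10) + 10^(62.3/10) + 10^(86.0/10) + 10^(92.0/10) = 2.009e+09.
L_total = 10·log₁₀(2.009e+09) = 93.03 dB SPL.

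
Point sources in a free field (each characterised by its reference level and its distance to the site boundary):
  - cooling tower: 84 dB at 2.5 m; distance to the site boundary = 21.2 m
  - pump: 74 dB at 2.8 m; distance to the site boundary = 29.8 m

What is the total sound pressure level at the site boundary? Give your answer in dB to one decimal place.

Propagate each source to the receiver with L = L_ref − 20·log₁₀(r/r_ref), then add intensities.
cooling tower: 84 − 20·log₁₀(21.2/2.5) = 84 − 18.57 = 65.43 dB.
pump: 74 − 20·log₁₀(29.8/2.8) = 74 − 20.54 = 53.46 dB.
Σ 10^(L/10) = 3.715e+06 → L_total = 10·log₁₀(3.715e+06) = 65.70 dB.

65.7 dB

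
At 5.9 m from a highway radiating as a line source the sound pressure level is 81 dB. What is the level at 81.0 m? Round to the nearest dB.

Line-source attenuation: ΔL = 10·log₁₀(r₂/r₁) = 10·log₁₀(81.0/5.9) = 11.376 dB.
L₂ = 81 − 10·log₁₀(81.0/5.9) = 81 − 11.376 = 69.62 dB.

70 dB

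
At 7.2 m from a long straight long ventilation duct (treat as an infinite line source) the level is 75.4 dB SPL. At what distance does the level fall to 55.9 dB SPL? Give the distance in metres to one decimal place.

641.7 m

Line-source spreading drops the level by 10·log₁₀(r₂/r₁); inverting, r₂/r₁ = 10^(ΔL/10).
r₂ = 7.2·10^((75.4−55.9)/10) = 7.2·10^(19.5/10) = 641.70 m.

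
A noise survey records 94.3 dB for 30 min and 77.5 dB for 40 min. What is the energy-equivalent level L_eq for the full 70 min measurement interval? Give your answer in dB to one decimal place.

90.7 dB

The energy average is taken in the linear domain: L_eq = 10·log₁₀[(Σ tᵢ·10^(Lᵢ/10))/T], T = 70 min.
Σ tᵢ·10^(Lᵢ/10) = 30·10^(94.3/10) + 40·10^(77.5/10) = 8.300e+10.
L_eq = 10·log₁₀(8.300e+10/70) = 90.74 dB.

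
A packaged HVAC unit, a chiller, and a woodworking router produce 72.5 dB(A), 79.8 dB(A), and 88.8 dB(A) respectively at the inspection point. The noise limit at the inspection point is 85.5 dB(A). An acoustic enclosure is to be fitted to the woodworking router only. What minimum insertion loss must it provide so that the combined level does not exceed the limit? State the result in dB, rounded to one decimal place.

Everything except the woodworking router sums to 10^(72.5/10) + 10^(79.8/10) = 1.133e+08 in linear terms, 80.54 dB(A).
The limit corresponds to 10^(85.5/10) = 3.548e+08; subtracting the fixed part leaves 2.415e+08 for the woodworking router, i.e. 83.83 dB(A).
So the woodworking router must be reduced from 88.8 to 83.83 dB(A): IL = 4.97 dB.

5.0 dB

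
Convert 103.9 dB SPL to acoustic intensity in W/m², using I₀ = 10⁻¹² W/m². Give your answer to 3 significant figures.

L = 10·log₁₀(I/I₀) ⇒ I = I₀·10^(L/10) = 10⁻¹² × 10^10.39.

0.0245 W/m²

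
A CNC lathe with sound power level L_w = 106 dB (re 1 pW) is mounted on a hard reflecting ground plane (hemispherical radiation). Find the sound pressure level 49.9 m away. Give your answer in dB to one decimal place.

64.1 dB

Free-field hemispherical radiation: L_p = L_w − 10·log₁₀(2π·r²), r = 49.9 m.
2π·r² = 1.565e+04 m², 10·log₁₀ of that is 41.944 dB.
L_p = 106 − 41.944 = 64.06 dB.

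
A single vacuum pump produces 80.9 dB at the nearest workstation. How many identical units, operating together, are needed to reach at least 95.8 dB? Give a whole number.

N identical sources give L₁ + 10·log₁₀ N, so require 10·log₁₀ N ≥ 95.8 − 80.9 = 14.9 dB.
N ≥ 10^(14.9/10) = 30.903, so N = 31.

31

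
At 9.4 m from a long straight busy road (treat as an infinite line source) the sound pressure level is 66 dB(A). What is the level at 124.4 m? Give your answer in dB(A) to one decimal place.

For a line source, L₂ = L₁ − 10·log₁₀(r₂/r₁).
L₂ = 66 − 10·log₁₀(124.4/9.4) = 66 − 11.217 = 54.78 dB(A).

54.8 dB(A)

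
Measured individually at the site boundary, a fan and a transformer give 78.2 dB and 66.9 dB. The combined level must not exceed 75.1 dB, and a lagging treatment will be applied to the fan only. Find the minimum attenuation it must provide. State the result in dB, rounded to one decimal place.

3.8 dB

Everything except the fan sums to 10^(66.9/10) = 4.898e+06 in linear terms, 66.90 dB.
To meet 75.1 dB overall, the treated fan may contribute at most 10^(75.1/10) − 4.898e+06 = 2.746e+07, i.e. 74.39 dB.
So the fan must be reduced from 78.2 to 74.39 dB: IL = 3.81 dB.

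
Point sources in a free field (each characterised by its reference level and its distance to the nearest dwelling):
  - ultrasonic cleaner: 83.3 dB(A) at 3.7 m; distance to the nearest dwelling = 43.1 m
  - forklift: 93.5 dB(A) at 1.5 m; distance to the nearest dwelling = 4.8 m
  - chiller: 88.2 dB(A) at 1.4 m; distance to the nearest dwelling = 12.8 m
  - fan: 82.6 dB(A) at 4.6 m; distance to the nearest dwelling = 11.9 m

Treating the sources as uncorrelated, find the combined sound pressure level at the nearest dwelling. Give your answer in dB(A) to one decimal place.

84.1 dB(A)

Propagate each source to the receiver with L = L_ref − 20·log₁₀(r/r_ref), then add intensities.
ultrasonic cleaner: 83.3 − 20·log₁₀(43.1/3.7) = 83.3 − 21.33 = 61.97 dB(A).
forklift: 93.5 − 20·log₁₀(4.8/1.5) = 93.5 − 10.10 = 83.40 dB(A).
chiller: 88.2 − 20·log₁₀(12.8/1.4) = 88.2 − 19.22 = 68.98 dB(A).
fan: 82.6 − 20·log₁₀(11.9/4.6) = 82.6 − 8.26 = 74.34 dB(A).
Σ 10^(L/10) = 2.553e+08 → L_total = 10·log₁₀(2.553e+08) = 84.07 dB(A).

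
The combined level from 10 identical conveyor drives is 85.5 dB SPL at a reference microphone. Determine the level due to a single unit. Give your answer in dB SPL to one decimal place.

Dividing the total intensity by 10 lowers the level by 10·log₁₀ 10 = 10.000 dB: L₁ = 85.5 − 10.000.

75.5 dB SPL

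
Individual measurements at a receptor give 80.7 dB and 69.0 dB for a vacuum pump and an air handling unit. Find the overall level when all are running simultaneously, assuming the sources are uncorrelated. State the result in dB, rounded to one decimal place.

Incoherent sources combine by intensity addition: L_total = 10·log₁₀(Σ 10^(L_i/10)).
Σ 10^(L/10) = 10^(80.7/10) + 10^(69.0/10) = 1.254e+08.
L_total = 10·log₁₀(1.254e+08) = 80.98 dB.

81.0 dB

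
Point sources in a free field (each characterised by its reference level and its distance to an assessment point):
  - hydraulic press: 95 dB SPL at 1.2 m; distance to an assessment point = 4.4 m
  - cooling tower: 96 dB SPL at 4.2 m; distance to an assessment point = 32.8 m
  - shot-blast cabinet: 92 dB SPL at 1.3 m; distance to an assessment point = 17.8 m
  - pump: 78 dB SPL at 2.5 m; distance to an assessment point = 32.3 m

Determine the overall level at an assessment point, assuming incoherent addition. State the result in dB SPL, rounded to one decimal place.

84.9 dB SPL

First find each source's level at the receiver (point-source: −20·log₁₀(r/r_ref)), then combine on an intensity basis.
hydraulic press: 95 − 20·log₁₀(4.4/1.2) = 95 − 11.29 = 83.71 dB SPL.
cooling tower: 96 − 20·log₁₀(32.8/4.2) = 96 − 17.85 = 78.15 dB SPL.
shot-blast cabinet: 92 − 20·log₁₀(17.8/1.3) = 92 − 22.73 = 69.27 dB SPL.
pump: 78 − 20·log₁₀(32.3/2.5) = 78 − 22.23 = 55.77 dB SPL.
Σ 10^(L/10) = 3.093e+08 → L_total = 10·log₁₀(3.093e+08) = 84.90 dB SPL.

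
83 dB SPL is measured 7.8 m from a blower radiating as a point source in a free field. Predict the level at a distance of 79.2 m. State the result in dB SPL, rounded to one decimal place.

Spherical spreading from a point source gives a 20·log₁₀(r₂/r₁) drop.
L₂ = 83 − 20·log₁₀(79.2/7.8) = 83 − 20.133 = 62.87 dB SPL.

62.9 dB SPL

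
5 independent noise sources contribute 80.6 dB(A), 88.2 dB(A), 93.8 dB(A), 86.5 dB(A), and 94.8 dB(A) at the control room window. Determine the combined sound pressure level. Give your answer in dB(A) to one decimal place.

For uncorrelated sources the intensities add, so convert each level to linear form, sum, and take 10·log₁₀ of the total.
Σ 10^(L/10) = 10^(80.6/10) + 10^(88.2/10) + 10^(93.8/10) + 10^(86.5/10) + 10^(94.8/10) = 6.641e+09.
L_total = 10·log₁₀(6.641e+09) = 98.22 dB(A).

98.2 dB(A)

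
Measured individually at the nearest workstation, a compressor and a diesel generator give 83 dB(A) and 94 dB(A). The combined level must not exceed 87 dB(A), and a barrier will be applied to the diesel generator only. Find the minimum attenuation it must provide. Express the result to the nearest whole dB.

9 dB

Everything except the diesel generator sums to 10^(83/10) = 1.995e+08 in linear terms, 83.00 dB(A).
To meet 87 dB(A) overall, the treated diesel generator may contribute at most 10^(87/10) − 1.995e+08 = 3.017e+08, i.e. 84.80 dB(A).
So the diesel generator must be reduced from 94 to 84.80 dB(A): IL = 9.20 dB.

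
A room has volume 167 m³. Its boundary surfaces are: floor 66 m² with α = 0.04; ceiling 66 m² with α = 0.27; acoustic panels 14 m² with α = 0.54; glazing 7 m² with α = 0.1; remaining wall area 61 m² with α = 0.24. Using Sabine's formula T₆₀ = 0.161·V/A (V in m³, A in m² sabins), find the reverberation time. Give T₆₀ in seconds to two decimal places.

0.62 s

Total absorption A = 66·0.04 + 66·0.27 + 14·0.54 + 7·0.1 + 61·0.24 = 43.36 m² sabins.
T₆₀ = 0.161 × 167 / 43.36 = 0.620 s.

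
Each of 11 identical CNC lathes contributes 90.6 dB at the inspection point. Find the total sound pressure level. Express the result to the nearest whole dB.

101 dB

L_total = L₁ + 10·log₁₀ N for N identical incoherent sources.
L_total = 90.6 + 10·log₁₀(11) = 90.6 + 10.414 = 101.01 dB.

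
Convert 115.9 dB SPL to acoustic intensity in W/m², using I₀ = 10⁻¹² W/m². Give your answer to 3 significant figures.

I/I₀ = 10^(115.9/10) = 3.89e+11, so I = 3.89e+11 × 10⁻¹² W/m².

0.389 W/m²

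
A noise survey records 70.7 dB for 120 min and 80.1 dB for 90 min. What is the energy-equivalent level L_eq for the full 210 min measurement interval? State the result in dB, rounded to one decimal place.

L_eq = 10·log₁₀[(1/T)·Σ tᵢ·10^(Lᵢ/10)] with T = 210 min.
Σ tᵢ·10^(Lᵢ/10) = 120·10^(70.7/10) + 90·10^(80.1/10) = 1.062e+10.
L_eq = 10·log₁₀(1.062e+10/210) = 77.04 dB.

77.0 dB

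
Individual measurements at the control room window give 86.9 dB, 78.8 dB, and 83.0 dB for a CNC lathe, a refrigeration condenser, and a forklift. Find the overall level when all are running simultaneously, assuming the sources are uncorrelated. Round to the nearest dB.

89 dB

For uncorrelated sources the intensities add, so convert each level to linear form, sum, and take 10·log₁₀ of the total.
Σ 10^(L/10) = 10^(86.9/10) + 10^(78.8/10) + 10^(83.0/10) = 7.652e+08.
L_total = 10·log₁₀(7.652e+08) = 88.84 dB.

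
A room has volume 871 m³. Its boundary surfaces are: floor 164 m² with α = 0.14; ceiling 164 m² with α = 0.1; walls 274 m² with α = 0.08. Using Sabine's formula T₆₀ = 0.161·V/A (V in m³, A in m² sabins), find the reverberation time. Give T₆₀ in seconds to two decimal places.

Total absorption A = 164·0.14 + 164·0.1 + 274·0.08 = 61.28 m² sabins.
T₆₀ = 0.161·V/A = 0.161·871/61.28 = 2.288 s.

2.29 s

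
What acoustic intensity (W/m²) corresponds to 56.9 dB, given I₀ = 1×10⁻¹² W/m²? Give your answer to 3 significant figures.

4.90e-07 W/m²

L = 10·log₁₀(I/I₀) ⇒ I = I₀·10^(L/10) = 10⁻¹² × 10^5.69.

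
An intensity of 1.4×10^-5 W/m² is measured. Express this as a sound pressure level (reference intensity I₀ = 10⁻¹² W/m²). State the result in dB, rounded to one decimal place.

71.5 dB

I/I₀ = 1.4×10^-5/10⁻¹² = 1.4×10^7, and L = 10·log₁₀(I/I₀).
L = 10·(0.1461 + 7) = 71.46 dB.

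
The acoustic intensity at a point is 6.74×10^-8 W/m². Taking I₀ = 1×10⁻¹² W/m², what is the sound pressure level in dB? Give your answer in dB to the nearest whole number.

48 dB

L = 10·log₁₀(I/I₀) = 10·log₁₀(6.74×10^-8/10⁻¹²) = 10·log₁₀(6.74×10^4).
L = 10·(0.8287 + 4) = 48.29 dB.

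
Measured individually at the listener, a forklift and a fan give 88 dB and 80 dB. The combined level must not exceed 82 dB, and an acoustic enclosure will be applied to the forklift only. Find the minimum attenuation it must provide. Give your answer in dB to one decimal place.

Fixed contribution from the other source: Σ 10^(L/10) = 10^(80/10) = 1.000e+08 (80.00 dB).
The limit corresponds to 10^(82/10) = 1.585e+08; subtracting the fixed part leaves 5.849e+07 for the forklift, i.e. 77.67 dB.
So the forklift must be reduced from 88 to 77.67 dB: IL = 10.33 dB.

10.3 dB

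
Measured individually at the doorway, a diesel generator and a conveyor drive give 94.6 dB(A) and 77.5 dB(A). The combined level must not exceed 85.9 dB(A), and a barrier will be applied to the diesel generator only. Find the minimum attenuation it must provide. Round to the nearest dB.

Fixed contribution from the other source: Σ 10^(L/10) = 10^(77.5/10) = 5.623e+07 (77.50 dB(A)).
The limit corresponds to 10^(85.9/10) = 3.890e+08; subtracting the fixed part leaves 3.328e+08 for the diesel generator, i.e. 85.22 dB(A).
Required insertion loss = 94.6 − 85.22 = 9.38 dB.

9 dB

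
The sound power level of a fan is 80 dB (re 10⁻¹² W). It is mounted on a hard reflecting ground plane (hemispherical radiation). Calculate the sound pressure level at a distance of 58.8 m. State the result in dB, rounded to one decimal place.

36.6 dB

Free-field hemispherical radiation: L_p = L_w − 10·log₁₀(2π·r²), r = 58.8 m.
2π·r² = 2.172e+04 m², 10·log₁₀ of that is 43.369 dB.
L_p = 80 − 43.369 = 36.63 dB.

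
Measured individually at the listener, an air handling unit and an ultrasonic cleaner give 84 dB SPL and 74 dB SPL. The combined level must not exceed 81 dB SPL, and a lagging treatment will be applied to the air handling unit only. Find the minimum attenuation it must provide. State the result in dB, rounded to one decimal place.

4.0 dB

Fixed contribution from the other source: Σ 10^(L/10) = 10^(74/10) = 2.512e+07 (74.00 dB SPL).
To meet 81 dB SPL overall, the treated air handling unit may contribute at most 10^(81/10) − 2.512e+07 = 1.008e+08, i.e. 80.03 dB SPL.
Required insertion loss = 84 − 80.03 = 3.97 dB.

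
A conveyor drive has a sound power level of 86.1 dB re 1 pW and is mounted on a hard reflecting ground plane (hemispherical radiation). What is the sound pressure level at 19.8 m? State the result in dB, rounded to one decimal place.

52.2 dB

L_p = L_w − 10·log₁₀(2π·r²) with r = 19.8 m.
2π·r² = 2463 m², 10·log₁₀ of that is 33.915 dB.
L_p = 86.1 − 33.915 = 52.18 dB.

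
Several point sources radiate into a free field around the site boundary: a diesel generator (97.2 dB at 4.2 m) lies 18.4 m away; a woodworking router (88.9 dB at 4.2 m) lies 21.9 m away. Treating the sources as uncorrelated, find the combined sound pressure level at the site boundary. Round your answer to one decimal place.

84.8 dB

Propagate each source to the receiver with L = L_ref − 20·log₁₀(r/r_ref), then add intensities.
diesel generator: 97.2 − 20·log₁₀(18.4/4.2) = 97.2 − 12.83 = 84.37 dB.
woodworking router: 88.9 − 20·log₁₀(21.9/4.2) = 88.9 − 14.34 = 74.56 dB.
Σ 10^(L/10) = 3.020e+08 → L_total = 10·log₁₀(3.020e+08) = 84.80 dB.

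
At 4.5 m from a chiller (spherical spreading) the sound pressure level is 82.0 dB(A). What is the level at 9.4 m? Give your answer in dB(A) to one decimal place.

Point-source attenuation: ΔL = 20·log₁₀(r₂/r₁) = 20·log₁₀(9.4/4.5) = 6.398 dB.
L₂ = 82.0 − 20·log₁₀(9.4/4.5) = 82.0 − 6.398 = 75.60 dB(A).

75.6 dB(A)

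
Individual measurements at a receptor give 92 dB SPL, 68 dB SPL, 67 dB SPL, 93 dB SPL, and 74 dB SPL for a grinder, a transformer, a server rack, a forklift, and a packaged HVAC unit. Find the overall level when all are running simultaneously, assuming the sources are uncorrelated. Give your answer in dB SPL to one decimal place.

95.6 dB SPL

Incoherent sources combine by intensity addition: L_total = 10·log₁₀(Σ 10^(L_i/10)).
Σ 10^(L/10) = 10^(92/10) + 10^(68/10) + 10^(67/10) + 10^(93/10) + 10^(74/10) = 3.617e+09.
L_total = 10·log₁₀(3.617e+09) = 95.58 dB SPL.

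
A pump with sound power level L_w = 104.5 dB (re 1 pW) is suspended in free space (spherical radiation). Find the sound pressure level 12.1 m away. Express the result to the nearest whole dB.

72 dB

Free-field spherical radiation: L_p = L_w − 10·log₁₀(4π·r²), r = 12.1 m.
4π·r² = 1840 m², 10·log₁₀ of that is 32.648 dB.
L_p = 104.5 − 32.648 = 71.85 dB.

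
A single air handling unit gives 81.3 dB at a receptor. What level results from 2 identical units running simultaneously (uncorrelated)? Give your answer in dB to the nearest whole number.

N identical incoherent sources raise the level by 10·log₁₀ N.
L_total = 81.3 + 10·log₁₀(2) = 81.3 + 3.010 = 84.31 dB.

84 dB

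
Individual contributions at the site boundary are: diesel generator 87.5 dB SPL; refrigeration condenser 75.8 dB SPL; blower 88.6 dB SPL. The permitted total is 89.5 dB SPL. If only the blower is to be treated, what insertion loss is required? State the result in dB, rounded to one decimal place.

4.0 dB

Fixed contribution from the other sources: Σ 10^(L/10) = 10^(87.5/10) + 10^(75.8/10) = 6.004e+08 (87.78 dB SPL).
The limit corresponds to 10^(89.5/10) = 8.913e+08; subtracting the fixed part leaves 2.909e+08 for the blower, i.e. 84.64 dB SPL.
So the blower must be reduced from 88.6 to 84.64 dB SPL: IL = 3.96 dB.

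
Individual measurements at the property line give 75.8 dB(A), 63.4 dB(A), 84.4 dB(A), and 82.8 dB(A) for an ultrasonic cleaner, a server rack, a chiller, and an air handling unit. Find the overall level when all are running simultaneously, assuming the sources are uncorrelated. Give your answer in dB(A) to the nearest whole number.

87 dB(A)

For uncorrelated sources the intensities add, so convert each level to linear form, sum, and take 10·log₁₀ of the total.
Σ 10^(L/10) = 10^(75.8/10) + 10^(63.4/10) + 10^(84.4/10) + 10^(82.8/10) = 5.062e+08.
L_total = 10·log₁₀(5.062e+08) = 87.04 dB(A).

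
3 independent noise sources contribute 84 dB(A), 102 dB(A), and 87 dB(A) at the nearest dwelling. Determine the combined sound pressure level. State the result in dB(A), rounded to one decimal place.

Incoherent sources combine by intensity addition: L_total = 10·log₁₀(Σ 10^(L_i/10)).
Σ 10^(L/10) = 10^(84/10) + 10^(102/10) + 10^(87/10) = 1.660e+10.
L_total = 10·log₁₀(1.660e+10) = 102.20 dB(A).

102.2 dB(A)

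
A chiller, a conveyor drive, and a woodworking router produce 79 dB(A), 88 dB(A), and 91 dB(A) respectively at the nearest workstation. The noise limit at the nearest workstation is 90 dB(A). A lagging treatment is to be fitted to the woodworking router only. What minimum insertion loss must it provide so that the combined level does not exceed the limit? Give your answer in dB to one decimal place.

The untreated sources together contribute 10^(79/10) + 10^(88/10) = 7.104e+08, i.e. 88.51 dB(A).
The limit corresponds to 10^(90/10) = 1.000e+09; subtracting the fixed part leaves 2.896e+08 for the woodworking router, i.e. 84.62 dB(A).
So the woodworking router must be reduced from 91 to 84.62 dB(A): IL = 6.38 dB.

6.4 dB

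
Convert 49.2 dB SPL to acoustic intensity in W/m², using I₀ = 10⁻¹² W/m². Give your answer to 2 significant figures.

8.3e-08 W/m²

L = 10·log₁₀(I/I₀) ⇒ I = I₀·10^(L/10) = 10⁻¹² × 10^4.92.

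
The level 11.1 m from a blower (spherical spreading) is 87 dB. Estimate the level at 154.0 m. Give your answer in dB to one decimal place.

64.2 dB

For a point source, L₂ = L₁ − 20·log₁₀(r₂/r₁).
L₂ = 87 − 20·log₁₀(154.0/11.1) = 87 − 22.844 = 64.16 dB.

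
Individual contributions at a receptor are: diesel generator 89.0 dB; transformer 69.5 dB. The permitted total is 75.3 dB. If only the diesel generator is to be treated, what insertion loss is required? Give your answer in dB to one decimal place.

15.0 dB

The untreated sources together contribute 10^(69.5/10) = 8.913e+06, i.e. 69.50 dB.
To meet 75.3 dB overall, the treated diesel generator may contribute at most 10^(75.3/10) − 8.913e+06 = 2.497e+07, i.e. 73.97 dB.
Required insertion loss = 89.0 − 73.97 = 15.03 dB.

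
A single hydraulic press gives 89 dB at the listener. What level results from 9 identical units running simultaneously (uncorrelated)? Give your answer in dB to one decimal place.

98.5 dB

N identical incoherent sources raise the level by 10·log₁₀ N.
L_total = 89 + 10·log₁₀(9) = 89 + 9.542 = 98.54 dB.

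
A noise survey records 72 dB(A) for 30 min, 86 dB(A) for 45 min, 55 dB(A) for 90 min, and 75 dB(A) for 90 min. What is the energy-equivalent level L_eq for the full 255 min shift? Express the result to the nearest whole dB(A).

79 dB(A)

L_eq = 10·log₁₀[(1/T)·Σ tᵢ·10^(Lᵢ/10)] with T = 255 min.
Σ tᵢ·10^(Lᵢ/10) = 30·10^(72/10) + 45·10^(86/10) + 90·10^(55/10) + 90·10^(75/10) = 2.126e+10.
L_eq = 10·log₁₀(2.126e+10/255) = 79.21 dB(A).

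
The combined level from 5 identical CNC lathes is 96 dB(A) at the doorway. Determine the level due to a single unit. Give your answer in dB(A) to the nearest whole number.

89 dB(A)

5 equal contributions raise the level by 10·log₁₀ 5 = 6.990 dB, so each unit alone gives 96 − 6.990.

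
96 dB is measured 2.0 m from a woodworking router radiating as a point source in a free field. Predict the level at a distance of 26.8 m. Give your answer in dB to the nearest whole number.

Point-source attenuation: ΔL = 20·log₁₀(r₂/r₁) = 20·log₁₀(26.8/2.0) = 22.542 dB.
L₂ = 96 − 20·log₁₀(26.8/2.0) = 96 − 22.542 = 73.46 dB.

73 dB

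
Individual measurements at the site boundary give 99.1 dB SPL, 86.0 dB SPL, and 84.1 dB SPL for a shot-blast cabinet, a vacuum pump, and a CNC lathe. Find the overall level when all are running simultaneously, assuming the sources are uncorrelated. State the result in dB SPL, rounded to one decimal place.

99.4 dB SPL

For uncorrelated sources the intensities add, so convert each level to linear form, sum, and take 10·log₁₀ of the total.
Σ 10^(L/10) = 10^(99.1/10) + 10^(86.0/10) + 10^(84.1/10) = 8.783e+09.
L_total = 10·log₁₀(8.783e+09) = 99.44 dB SPL.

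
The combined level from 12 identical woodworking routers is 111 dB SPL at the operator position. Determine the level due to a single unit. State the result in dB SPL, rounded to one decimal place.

100.2 dB SPL

Dividing the total intensity by 12 lowers the level by 10·log₁₀ 12 = 10.792 dB: L₁ = 111 − 10.792.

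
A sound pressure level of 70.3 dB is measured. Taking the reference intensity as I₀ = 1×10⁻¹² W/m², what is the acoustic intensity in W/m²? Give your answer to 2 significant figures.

I/I₀ = 10^(70.3/10) = 1.072e+07, so I = 1.072e+07 × 10⁻¹² W/m².

1.1e-05 W/m²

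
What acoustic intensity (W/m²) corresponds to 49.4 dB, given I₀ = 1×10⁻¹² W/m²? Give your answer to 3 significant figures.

8.71e-08 W/m²

L = 10·log₁₀(I/I₀) ⇒ I = I₀·10^(L/10) = 10⁻¹² × 10^4.94.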